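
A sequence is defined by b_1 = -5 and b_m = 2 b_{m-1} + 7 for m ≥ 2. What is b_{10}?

b_2 = 2·(-5) + 7 = -3
b_3 = 2·(-3) + 7 = 1
b_4 = 2·1 + 7 = 9
b_5 = 2·9 + 7 = 25
b_6 = 2·25 + 7 = 57
b_7 = 2·57 + 7 = 121
b_8 = 2·121 + 7 = 249
b_9 = 2·249 + 7 = 505
b_{10} = 2·505 + 7 = 1017

1017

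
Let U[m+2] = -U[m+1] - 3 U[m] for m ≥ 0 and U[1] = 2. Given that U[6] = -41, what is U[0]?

3

Let U[0] = x.
U[2] = -2 - 3x
U[3] = -4 + 3x
U[4] = 10 + 6x
U[5] = 2 - 15x
U[6] = -32 - 3x
So -32 - 3x = -41, giving x = 3.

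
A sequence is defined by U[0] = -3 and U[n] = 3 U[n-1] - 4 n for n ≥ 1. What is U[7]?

U[1] = 3*(-3) - 4 = -13
U[2] = 3*(-13) - 8 = -47
U[3] = 3*(-47) - 12 = -153
U[4] = 3*(-153) - 16 = -475
U[5] = 3*(-475) - 20 = -1445
U[6] = 3*(-1445) - 24 = -4359
U[7] = 3*(-4359) - 28 = -13105

-13105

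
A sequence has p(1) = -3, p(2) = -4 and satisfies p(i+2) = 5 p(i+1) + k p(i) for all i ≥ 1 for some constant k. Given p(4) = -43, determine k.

-3

p(3) = -20 - 3k
p(4) = -100 - 19k
So -100 - 19k = -43, giving k = -3.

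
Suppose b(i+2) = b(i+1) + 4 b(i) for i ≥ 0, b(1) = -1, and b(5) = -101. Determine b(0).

-2

Let b(0) = x.
b(2) = -1 + 4x
b(3) = -5 + 4x
b(4) = -9 + 20x
b(5) = -29 + 36x
So -29 + 36x = -101, giving x = -2.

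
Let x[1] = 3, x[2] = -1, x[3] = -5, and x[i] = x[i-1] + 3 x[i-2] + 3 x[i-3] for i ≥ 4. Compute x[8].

x[4] = (-5) + 3·(-1) + 3·3 = 1
x[5] = 1 + 3·(-5) + 3·(-1) = -17
x[6] = (-17) + 3·1 + 3·(-5) = -29
x[7] = (-29) + 3·(-17) + 3·1 = -77
x[8] = (-77) + 3·(-29) + 3·(-17) = -215

-215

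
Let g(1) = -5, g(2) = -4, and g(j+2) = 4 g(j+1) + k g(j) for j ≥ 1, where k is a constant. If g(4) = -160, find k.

4

g(3) = -16 - 5k
g(4) = -64 - 24k
So -64 - 24k = -160, giving k = 4.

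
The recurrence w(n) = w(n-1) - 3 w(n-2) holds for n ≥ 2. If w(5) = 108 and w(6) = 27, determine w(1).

Rearranging, w(n-2) = (w(n) - w(n-1)) / -3.
w(4) = (27 - 108) / -3 = -81/-3 = 27
w(3) = (108 - 27) / -3 = 81/-3 = -27
w(2) = (27 - (-27)) / -3 = 54/-3 = -18
w(1) = (-27 - (-18)) / -3 = -9/-3 = 3

3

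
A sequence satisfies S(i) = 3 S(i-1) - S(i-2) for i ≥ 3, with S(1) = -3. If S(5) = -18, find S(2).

-2

Let S(2) = y.
S(3) = 3 + 3y
S(4) = 9 + 8y
S(5) = 24 + 21y
So 24 + 21y = -18, giving y = -2.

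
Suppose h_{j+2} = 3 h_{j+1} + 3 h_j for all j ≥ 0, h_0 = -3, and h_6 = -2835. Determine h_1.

-2

Let h_1 = w.
h_2 = -9 + 3w
h_3 = -27 + 12w
h_4 = -108 + 45w
h_5 = -405 + 171w
h_6 = -1539 + 648w
So -1539 + 648w = -2835, giving w = -2.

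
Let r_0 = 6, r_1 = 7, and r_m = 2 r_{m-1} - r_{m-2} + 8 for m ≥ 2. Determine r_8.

r_2 = 2*7 - 6 + 8 = 16
r_3 = 2*16 - 7 + 8 = 33
r_4 = 2*33 - 16 + 8 = 58
r_5 = 2*58 - 33 + 8 = 91
r_6 = 2*91 - 58 + 8 = 132
r_7 = 2*132 - 91 + 8 = 181
r_8 = 2*181 - 132 + 8 = 238

238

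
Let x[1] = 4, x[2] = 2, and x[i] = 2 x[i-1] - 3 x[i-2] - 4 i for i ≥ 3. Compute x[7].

212

x[3] = 2*2 - 3*4 - 12 = -20
x[4] = 2*(-20) - 3*2 - 16 = -62
x[5] = 2*(-62) - 3*(-20) - 20 = -84
x[6] = 2*(-84) - 3*(-62) - 24 = -6
x[7] = 2*(-6) - 3*(-84) - 28 = 212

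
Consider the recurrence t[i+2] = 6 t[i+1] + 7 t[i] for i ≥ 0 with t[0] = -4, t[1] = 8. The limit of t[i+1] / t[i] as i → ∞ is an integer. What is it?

7

The characteristic equation is r^2 - 6r - 7 = 0, which factors as (r - 7)(r + 1) = 0.
So the roots are 7 and -1. Since |7| > |-1| and the coefficient of 7^i is non-zero, the ratio tends to 7.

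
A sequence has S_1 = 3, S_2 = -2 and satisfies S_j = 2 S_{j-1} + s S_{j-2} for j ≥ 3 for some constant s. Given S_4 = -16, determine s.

-2

S_3 = -4 + 3s
S_4 = -8 + 4s
So -8 + 4s = -16, giving s = -2.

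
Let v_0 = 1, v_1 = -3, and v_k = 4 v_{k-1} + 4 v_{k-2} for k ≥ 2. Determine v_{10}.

v_2 = 4·(-3) + 4·1 = -8
v_3 = 4·(-8) + 4·(-3) = -44
v_4 = 4·(-44) + 4·(-8) = -208
v_5 = 4·(-208) + 4·(-44) = -1008
v_6 = 4·(-1008) + 4·(-208) = -4864
v_7 = 4·(-4864) + 4·(-1008) = -23488
v_8 = 4·(-23488) + 4·(-4864) = -113408
v_9 = 4·(-113408) + 4·(-23488) = -547584
v_{10} = 4·(-547584) + 4·(-113408) = -2643968

-2643968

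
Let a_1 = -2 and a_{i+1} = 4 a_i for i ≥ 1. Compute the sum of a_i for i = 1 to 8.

a_2 = 4*(-2) = -8
a_3 = 4*(-8) = -32
a_4 = 4*(-32) = -128
a_5 = 4*(-128) = -512
a_6 = 4*(-512) = -2048
a_7 = 4*(-2048) = -8192
a_8 = 4*(-8192) = -32768
Sum = (-2) + (-8) + (-32) + (-128) + (-512) + (-2048) + (-8192) + (-32768) = -43690

-43690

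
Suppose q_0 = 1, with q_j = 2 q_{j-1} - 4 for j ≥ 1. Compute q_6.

q_1 = 2*1 - 4 = -2
q_2 = 2*(-2) - 4 = -8
q_3 = 2*(-8) - 4 = -20
q_4 = 2*(-20) - 4 = -44
q_5 = 2*(-44) - 4 = -92
q_6 = 2*(-92) - 4 = -188

-188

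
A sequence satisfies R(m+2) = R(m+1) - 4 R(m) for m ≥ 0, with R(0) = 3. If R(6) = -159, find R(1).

-3

Let R(1) = w.
R(2) = -12 + w
R(3) = -12 - 3w
R(4) = 36 - 7w
R(5) = 84 + 5w
R(6) = -60 + 33w
So -60 + 33w = -159, giving w = -3.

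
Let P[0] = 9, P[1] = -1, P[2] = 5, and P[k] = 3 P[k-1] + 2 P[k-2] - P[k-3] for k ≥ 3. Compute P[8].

P[3] = 3*5 + 2*(-1) - 9 = 4
P[4] = 3*4 + 2*5 - (-1) = 23
P[5] = 3*23 + 2*4 - 5 = 72
P[6] = 3*72 + 2*23 - 4 = 258
P[7] = 3*258 + 2*72 - 23 = 895
P[8] = 3*895 + 2*258 - 72 = 3129

3129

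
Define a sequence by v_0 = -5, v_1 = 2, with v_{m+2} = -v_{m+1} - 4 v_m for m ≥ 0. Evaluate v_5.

150

v_2 = -2 - 4·(-5) = 18
v_3 = -18 - 4·2 = -26
v_4 = -(-26) - 4·18 = -46
v_5 = -(-46) - 4·(-26) = 150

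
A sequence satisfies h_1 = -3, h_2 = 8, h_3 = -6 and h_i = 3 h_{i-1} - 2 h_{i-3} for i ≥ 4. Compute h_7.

h_4 = 3(-6) - 2(-3) = -12
h_5 = 3(-12) - 2(8) = -52
h_6 = 3(-52) - 2(-6) = -144
h_7 = 3(-144) - 2(-12) = -408

-408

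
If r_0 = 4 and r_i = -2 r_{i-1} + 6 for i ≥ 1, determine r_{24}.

33554434

The fixed point is 6/(1 + 2) = 2, so r_i - 2 = -2(r_{i-1} - 2).
Hence r_i = 2·(-2)^i + 2.
r_{24} = 2·(-2)^{24} + 2 = 2·16777216 + 2 = 33554434.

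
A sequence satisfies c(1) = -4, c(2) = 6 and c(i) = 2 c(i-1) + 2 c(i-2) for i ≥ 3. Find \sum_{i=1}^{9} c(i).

c(3) = 2*6 + 2*(-4) = 4
c(4) = 2*4 + 2*6 = 20
c(5) = 2*20 + 2*4 = 48
c(6) = 2*48 + 2*20 = 136
c(7) = 2*136 + 2*48 = 368
c(8) = 2*368 + 2*136 = 1008
c(9) = 2*1008 + 2*368 = 2752
Sum = (-4) + 6 + 4 + 20 + 48 + 136 + 368 + 1008 + 2752 = 4338

4338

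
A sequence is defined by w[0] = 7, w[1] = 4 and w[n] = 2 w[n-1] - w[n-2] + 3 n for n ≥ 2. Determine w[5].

w[2] = 2*4 - 7 + 6 = 7
w[3] = 2*7 - 4 + 9 = 19
w[4] = 2*19 - 7 + 12 = 43
w[5] = 2*43 - 19 + 15 = 82

82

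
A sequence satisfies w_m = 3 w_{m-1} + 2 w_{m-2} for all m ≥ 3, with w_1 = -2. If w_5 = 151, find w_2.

Let w_2 = v.
w_3 = -4 + 3v
w_4 = -12 + 11v
w_5 = -44 + 39v
So -44 + 39v = 151, giving v = 5.

5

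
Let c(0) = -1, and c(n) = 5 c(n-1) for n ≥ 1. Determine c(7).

c(1) = 5*(-1) = -5
c(2) = 5*(-5) = -25
c(3) = 5*(-25) = -125
c(4) = 5*(-125) = -625
c(5) = 5*(-625) = -3125
c(6) = 5*(-3125) = -15625
c(7) = 5*(-15625) = -78125

-78125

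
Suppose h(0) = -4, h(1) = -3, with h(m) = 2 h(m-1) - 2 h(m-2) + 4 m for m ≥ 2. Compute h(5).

88

h(2) = 2*(-3) - 2*(-4) + 8 = 10
h(3) = 2*10 - 2*(-3) + 12 = 38
h(4) = 2*38 - 2*10 + 16 = 72
h(5) = 2*72 - 2*38 + 20 = 88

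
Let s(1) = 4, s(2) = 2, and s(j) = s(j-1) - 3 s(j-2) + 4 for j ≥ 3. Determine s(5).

14

s(3) = 2 - 3·4 + 4 = -6
s(4) = (-6) - 3·2 + 4 = -8
s(5) = (-8) - 3·(-6) + 4 = 14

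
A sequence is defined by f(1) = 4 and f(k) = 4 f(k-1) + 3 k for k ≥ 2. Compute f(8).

103756

f(2) = 4·4 + 6 = 22
f(3) = 4·22 + 9 = 97
f(4) = 4·97 + 12 = 400
f(5) = 4·400 + 15 = 1615
f(6) = 4·1615 + 18 = 6478
f(7) = 4·6478 + 21 = 25933
f(8) = 4·25933 + 24 = 103756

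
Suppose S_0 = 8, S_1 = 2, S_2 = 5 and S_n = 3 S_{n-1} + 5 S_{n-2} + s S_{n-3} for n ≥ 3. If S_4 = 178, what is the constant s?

3

S_3 = 25 + 8s
S_4 = 100 + 26s
So 100 + 26s = 178, giving s = 3.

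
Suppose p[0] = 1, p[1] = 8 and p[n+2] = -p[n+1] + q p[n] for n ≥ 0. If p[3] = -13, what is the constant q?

-3

p[2] = -8 + q
p[3] = 8 + 7q
So 8 + 7q = -13, giving q = -3.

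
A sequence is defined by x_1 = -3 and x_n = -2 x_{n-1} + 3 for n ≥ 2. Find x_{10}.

x_2 = -2*(-3) + 3 = 9
x_3 = -2*9 + 3 = -15
x_4 = -2*(-15) + 3 = 33
x_5 = -2*33 + 3 = -63
x_6 = -2*(-63) + 3 = 129
x_7 = -2*129 + 3 = -255
x_8 = -2*(-255) + 3 = 513
x_9 = -2*513 + 3 = -1023
x_{10} = -2*(-1023) + 3 = 2049

2049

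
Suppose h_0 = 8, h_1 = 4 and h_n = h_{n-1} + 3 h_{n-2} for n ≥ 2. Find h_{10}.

h_2 = 4 + 3(8) = 28
h_3 = 28 + 3(4) = 40
h_4 = 40 + 3(28) = 124
h_5 = 124 + 3(40) = 244
h_6 = 244 + 3(124) = 616
h_7 = 616 + 3(244) = 1348
h_8 = 1348 + 3(616) = 3196
h_9 = 3196 + 3(1348) = 7240
h_{10} = 7240 + 3(3196) = 16828

16828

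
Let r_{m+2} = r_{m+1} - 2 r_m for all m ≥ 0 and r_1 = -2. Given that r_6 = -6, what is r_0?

Let r_0 = z.
r_2 = -2 - 2z
r_3 = 2 - 2z
r_4 = 6 + 2z
r_5 = 2 + 6z
r_6 = -10 + 2z
So -10 + 2z = -6, giving z = 2.

2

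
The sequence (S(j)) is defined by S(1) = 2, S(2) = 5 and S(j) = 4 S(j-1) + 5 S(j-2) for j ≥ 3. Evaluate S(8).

91145

S(3) = 4·5 + 5·2 = 30
S(4) = 4·30 + 5·5 = 145
S(5) = 4·145 + 5·30 = 730
S(6) = 4·730 + 5·145 = 3645
S(7) = 4·3645 + 5·730 = 18230
S(8) = 4·18230 + 5·3645 = 91145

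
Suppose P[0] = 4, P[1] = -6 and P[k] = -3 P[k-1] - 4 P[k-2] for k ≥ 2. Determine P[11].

P[2] = -3·(-6) - 4·4 = 2
P[3] = -3·2 - 4·(-6) = 18
P[4] = -3·18 - 4·2 = -62
P[5] = -3·(-62) - 4·18 = 114
P[6] = -3·114 - 4·(-62) = -94
P[7] = -3·(-94) - 4·114 = -174
P[8] = -3·(-174) - 4·(-94) = 898
P[9] = -3·898 - 4·(-174) = -1998
P[10] = -3·(-1998) - 4·898 = 2402
P[11] = -3·2402 - 4·(-1998) = 786

786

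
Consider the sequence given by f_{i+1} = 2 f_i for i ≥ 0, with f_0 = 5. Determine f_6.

320

f_1 = 2(5) = 10
f_2 = 2(10) = 20
f_3 = 2(20) = 40
f_4 = 2(40) = 80
f_5 = 2(80) = 160
f_6 = 2(160) = 320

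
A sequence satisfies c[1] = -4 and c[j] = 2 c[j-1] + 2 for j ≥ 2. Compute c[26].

The fixed point is 2/(1 - 2) = -2, so c[j] + 2 = 2(c[j-1] + 2).
Hence c[j] = -2·2^{j-1} - 2.
c[26] = -2·2^{25} - 2 = -2·33554432 - 2 = -67108866.

-67108866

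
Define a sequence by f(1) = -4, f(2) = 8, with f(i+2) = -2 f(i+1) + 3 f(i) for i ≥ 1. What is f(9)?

f(3) = -2*8 + 3*(-4) = -28
f(4) = -2*(-28) + 3*8 = 80
f(5) = -2*80 + 3*(-28) = -244
f(6) = -2*(-244) + 3*80 = 728
f(7) = -2*728 + 3*(-244) = -2188
f(8) = -2*(-2188) + 3*728 = 6560
f(9) = -2*6560 + 3*(-2188) = -19684

-19684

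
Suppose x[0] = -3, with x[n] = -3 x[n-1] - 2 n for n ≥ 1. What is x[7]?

5737

x[1] = -3*(-3) - 2 = 7
x[2] = -3*7 - 4 = -25
x[3] = -3*(-25) - 6 = 69
x[4] = -3*69 - 8 = -215
x[5] = -3*(-215) - 10 = 635
x[6] = -3*635 - 12 = -1917
x[7] = -3*(-1917) - 14 = 5737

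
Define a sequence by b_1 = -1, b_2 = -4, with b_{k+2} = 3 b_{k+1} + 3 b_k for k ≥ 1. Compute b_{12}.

-2432187

b_3 = 3·(-4) + 3·(-1) = -15
b_4 = 3·(-15) + 3·(-4) = -57
b_5 = 3·(-57) + 3·(-15) = -216
b_6 = 3·(-216) + 3·(-57) = -819
b_7 = 3·(-819) + 3·(-216) = -3105
b_8 = 3·(-3105) + 3·(-819) = -11772
b_9 = 3·(-11772) + 3·(-3105) = -44631
b_{10} = 3·(-44631) + 3·(-11772) = -169209
b_{11} = 3·(-169209) + 3·(-44631) = -641520
b_{12} = 3·(-641520) + 3·(-169209) = -2432187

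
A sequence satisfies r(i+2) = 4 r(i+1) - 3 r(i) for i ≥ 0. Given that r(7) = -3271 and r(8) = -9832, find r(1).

Rearranging, r(i-2) = (r(i) - 4 r(i-1)) / -3.
r(6) = (-9832 - 4·(-3271)) / -3 = 3252/-3 = -1084
r(5) = (-3271 - 4·(-1084)) / -3 = 1065/-3 = -355
r(4) = (-1084 - 4·(-355)) / -3 = 336/-3 = -112
r(3) = (-355 - 4·(-112)) / -3 = 93/-3 = -31
r(2) = (-112 - 4·(-31)) / -3 = 12/-3 = -4
r(1) = (-31 - 4·(-4)) / -3 = -15/-3 = 5

5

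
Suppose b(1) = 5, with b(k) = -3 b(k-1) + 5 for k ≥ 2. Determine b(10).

-73810

b(2) = -3(5) + 5 = -10
b(3) = -3(-10) + 5 = 35
b(4) = -3(35) + 5 = -100
b(5) = -3(-100) + 5 = 305
b(6) = -3(305) + 5 = -910
b(7) = -3(-910) + 5 = 2735
b(8) = -3(2735) + 5 = -8200
b(9) = -3(-8200) + 5 = 24605
b(10) = -3(24605) + 5 = -73810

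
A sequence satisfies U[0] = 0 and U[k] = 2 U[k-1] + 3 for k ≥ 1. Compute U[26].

201326589

The fixed point is 3/(1 - 2) = -3, so U[k] + 3 = 2(U[k-1] + 3).
Hence U[k] = 3·2^k - 3.
U[26] = 3·2^{26} - 3 = 3·67108864 - 3 = 201326589.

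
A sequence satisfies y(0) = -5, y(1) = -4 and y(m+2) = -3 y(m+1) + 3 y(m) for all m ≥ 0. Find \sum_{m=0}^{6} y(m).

3

y(2) = -3(-4) + 3(-5) = -3
y(3) = -3(-3) + 3(-4) = -3
y(4) = -3(-3) + 3(-3) = 0
y(5) = -3(0) + 3(-3) = -9
y(6) = -3(-9) + 3(0) = 27
Sum = (-5) + (-4) + (-3) + (-3) + 0 + (-9) + 27 = 3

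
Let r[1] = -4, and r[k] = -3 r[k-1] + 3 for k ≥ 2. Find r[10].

r[2] = -3(-4) + 3 = 15
r[3] = -3(15) + 3 = -42
r[4] = -3(-42) + 3 = 129
r[5] = -3(129) + 3 = -384
r[6] = -3(-384) + 3 = 1155
r[7] = -3(1155) + 3 = -3462
r[8] = -3(-3462) + 3 = 10389
r[9] = -3(10389) + 3 = -31164
r[10] = -3(-31164) + 3 = 93495

93495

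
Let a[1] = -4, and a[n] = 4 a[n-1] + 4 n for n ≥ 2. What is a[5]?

a[2] = 4·(-4) + 8 = -8
a[3] = 4·(-8) + 12 = -20
a[4] = 4·(-20) + 16 = -64
a[5] = 4·(-64) + 20 = -236

-236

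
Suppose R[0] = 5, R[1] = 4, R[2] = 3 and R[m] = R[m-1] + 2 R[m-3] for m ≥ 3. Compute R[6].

53

R[3] = 3 + 2*5 = 13
R[4] = 13 + 2*4 = 21
R[5] = 21 + 2*3 = 27
R[6] = 27 + 2*13 = 53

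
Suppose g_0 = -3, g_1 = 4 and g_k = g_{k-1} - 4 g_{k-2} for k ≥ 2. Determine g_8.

g_2 = 4 - 4*(-3) = 16
g_3 = 16 - 4*4 = 0
g_4 = 0 - 4*16 = -64
g_5 = (-64) - 4*0 = -64
g_6 = (-64) - 4*(-64) = 192
g_7 = 192 - 4*(-64) = 448
g_8 = 448 - 4*192 = -320

-320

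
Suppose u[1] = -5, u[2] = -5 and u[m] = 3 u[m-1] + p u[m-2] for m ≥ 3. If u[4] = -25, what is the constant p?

-1

u[3] = -15 - 5p
u[4] = -45 - 20p
So -45 - 20p = -25, giving p = -1.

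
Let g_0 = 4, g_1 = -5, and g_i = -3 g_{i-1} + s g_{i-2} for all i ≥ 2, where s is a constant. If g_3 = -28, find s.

-1

g_2 = 15 + 4s
g_3 = -45 - 17s
So -45 - 17s = -28, giving s = -1.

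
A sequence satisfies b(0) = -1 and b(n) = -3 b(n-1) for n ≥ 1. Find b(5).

243

b(1) = -3(-1) = 3
b(2) = -3(3) = -9
b(3) = -3(-9) = 27
b(4) = -3(27) = -81
b(5) = -3(-81) = 243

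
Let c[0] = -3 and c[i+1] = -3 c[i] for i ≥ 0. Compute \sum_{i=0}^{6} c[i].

c[1] = -3·(-3) = 9
c[2] = -3·9 = -27
c[3] = -3·(-27) = 81
c[4] = -3·81 = -243
c[5] = -3·(-243) = 729
c[6] = -3·729 = -2187
Sum = (-3) + 9 + (-27) + 81 + (-243) + 729 + (-2187) = -1641

-1641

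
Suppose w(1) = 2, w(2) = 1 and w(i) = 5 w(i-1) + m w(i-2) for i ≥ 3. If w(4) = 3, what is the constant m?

-2

w(3) = 5 + 2m
w(4) = 25 + 11m
So 25 + 11m = 3, giving m = -2.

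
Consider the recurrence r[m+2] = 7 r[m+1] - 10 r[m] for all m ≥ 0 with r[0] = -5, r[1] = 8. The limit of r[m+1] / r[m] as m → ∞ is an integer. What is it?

The characteristic equation is r^2 - 7r + 10 = 0, which factors as (r - 5)(r - 2) = 0.
So the roots are 5 and 2. Since |5| > |2| and the coefficient of 5^m is non-zero, the ratio tends to 5.

5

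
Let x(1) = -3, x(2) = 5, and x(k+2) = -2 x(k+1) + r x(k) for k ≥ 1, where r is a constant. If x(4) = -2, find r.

-2

x(3) = -10 - 3r
x(4) = 20 + 11r
So 20 + 11r = -2, giving r = -2.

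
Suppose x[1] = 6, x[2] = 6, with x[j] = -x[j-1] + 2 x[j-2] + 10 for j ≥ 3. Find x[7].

96

x[3] = -6 + 2*6 + 10 = 16
x[4] = -16 + 2*6 + 10 = 6
x[5] = -6 + 2*16 + 10 = 36
x[6] = -36 + 2*6 + 10 = -14
x[7] = -(-14) + 2*36 + 10 = 96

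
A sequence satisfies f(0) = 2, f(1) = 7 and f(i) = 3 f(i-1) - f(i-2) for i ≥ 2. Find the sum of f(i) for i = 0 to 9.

f(2) = 3*7 - 2 = 19
f(3) = 3*19 - 7 = 50
f(4) = 3*50 - 19 = 131
f(5) = 3*131 - 50 = 343
f(6) = 3*343 - 131 = 898
f(7) = 3*898 - 343 = 2351
f(8) = 3*2351 - 898 = 6155
f(9) = 3*6155 - 2351 = 16114
Sum = 2 + 7 + 19 + 50 + 131 + 343 + 898 + 2351 + 6155 + 16114 = 26070

26070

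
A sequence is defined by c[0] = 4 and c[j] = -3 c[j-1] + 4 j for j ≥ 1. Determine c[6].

2376

c[1] = -3*4 + 4 = -8
c[2] = -3*(-8) + 8 = 32
c[3] = -3*32 + 12 = -84
c[4] = -3*(-84) + 16 = 268
c[5] = -3*268 + 20 = -784
c[6] = -3*(-784) + 24 = 2376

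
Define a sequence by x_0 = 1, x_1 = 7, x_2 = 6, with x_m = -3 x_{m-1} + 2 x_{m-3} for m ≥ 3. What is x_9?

-10090

x_3 = -3*6 + 2*1 = -16
x_4 = -3*(-16) + 2*7 = 62
x_5 = -3*62 + 2*6 = -174
x_6 = -3*(-174) + 2*(-16) = 490
x_7 = -3*490 + 2*62 = -1346
x_8 = -3*(-1346) + 2*(-174) = 3690
x_9 = -3*3690 + 2*490 = -10090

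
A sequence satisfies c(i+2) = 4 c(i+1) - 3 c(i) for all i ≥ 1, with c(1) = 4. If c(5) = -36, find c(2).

Let c(2) = w.
c(3) = -12 + 4w
c(4) = -48 + 13w
c(5) = -156 + 40w
So -156 + 40w = -36, giving w = 3.

3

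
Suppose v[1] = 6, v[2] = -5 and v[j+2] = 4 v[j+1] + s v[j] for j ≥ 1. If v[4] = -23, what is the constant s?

3

v[3] = -20 + 6s
v[4] = -80 + 19s
So -80 + 19s = -23, giving s = 3.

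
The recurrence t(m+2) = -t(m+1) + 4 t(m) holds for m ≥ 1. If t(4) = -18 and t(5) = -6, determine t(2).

Rearranging, t(m-2) = (t(m) + t(m-1)) / 4.
t(3) = (-6 + (-18)) / 4 = -24/4 = -6
t(2) = (-18 + (-6)) / 4 = -24/4 = -6

-6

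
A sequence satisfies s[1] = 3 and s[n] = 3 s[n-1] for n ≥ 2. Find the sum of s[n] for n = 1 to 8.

9840

s[2] = 3(3) = 9
s[3] = 3(9) = 27
s[4] = 3(27) = 81
s[5] = 3(81) = 243
s[6] = 3(243) = 729
s[7] = 3(729) = 2187
s[8] = 3(2187) = 6561
Sum = 3 + 9 + 27 + 81 + 243 + 729 + 2187 + 6561 = 9840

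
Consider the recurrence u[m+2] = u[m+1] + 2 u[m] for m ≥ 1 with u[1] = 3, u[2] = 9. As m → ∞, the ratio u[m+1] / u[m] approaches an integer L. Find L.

The characteristic equation is r^2 - r - 2 = 0, which factors as (r - 2)(r + 1) = 0.
So the roots are 2 and -1. Since |2| > |-1| and the coefficient of 2^m is non-zero, the ratio tends to 2.

2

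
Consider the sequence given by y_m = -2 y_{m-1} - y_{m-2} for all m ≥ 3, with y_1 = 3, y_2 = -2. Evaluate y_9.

y_3 = -2(-2) - 3 = 1
y_4 = -2(1) - (-2) = 0
y_5 = -2(0) - 1 = -1
y_6 = -2(-1) - 0 = 2
y_7 = -2(2) - (-1) = -3
y_8 = -2(-3) - 2 = 4
y_9 = -2(4) - (-3) = -5

-5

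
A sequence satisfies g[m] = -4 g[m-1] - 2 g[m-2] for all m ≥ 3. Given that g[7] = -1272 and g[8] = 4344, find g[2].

Rearranging, g[m-2] = (g[m] + 4 g[m-1]) / -2.
g[6] = (4344 + 4(-1272)) / -2 = -744/-2 = 372
g[5] = (-1272 + 4(372)) / -2 = 216/-2 = -108
g[4] = (372 + 4(-108)) / -2 = -60/-2 = 30
g[3] = (-108 + 4(30)) / -2 = 12/-2 = -6
g[2] = (30 + 4(-6)) / -2 = 6/-2 = -3

-3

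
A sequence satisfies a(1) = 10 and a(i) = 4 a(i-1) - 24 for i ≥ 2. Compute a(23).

The fixed point is -24/(1 - 4) = 8, so a(i) - 8 = 4(a(i-1) - 8).
Hence a(i) = 2·4^{i-1} + 8.
a(23) = 2·4^{22} + 8 = 2·17592186044416 + 8 = 35184372088840.

35184372088840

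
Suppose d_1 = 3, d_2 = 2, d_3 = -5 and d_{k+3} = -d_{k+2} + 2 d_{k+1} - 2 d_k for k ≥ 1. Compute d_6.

33

d_4 = -(-5) + 2·2 - 2·3 = 3
d_5 = -3 + 2·(-5) - 2·2 = -17
d_6 = -(-17) + 2·3 - 2·(-5) = 33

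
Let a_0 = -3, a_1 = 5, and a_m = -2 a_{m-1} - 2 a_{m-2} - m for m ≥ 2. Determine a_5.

-23

a_2 = -2*5 - 2*(-3) - 2 = -6
a_3 = -2*(-6) - 2*5 - 3 = -1
a_4 = -2*(-1) - 2*(-6) - 4 = 10
a_5 = -2*10 - 2*(-1) - 5 = -23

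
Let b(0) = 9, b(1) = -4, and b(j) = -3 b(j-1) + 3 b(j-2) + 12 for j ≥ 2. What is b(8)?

b(2) = -3·(-4) + 3·9 + 12 = 51
b(3) = -3·51 + 3·(-4) + 12 = -153
b(4) = -3·(-153) + 3·51 + 12 = 624
b(5) = -3·624 + 3·(-153) + 12 = -2319
b(6) = -3·(-2319) + 3·624 + 12 = 8841
b(7) = -3·8841 + 3·(-2319) + 12 = -33468
b(8) = -3·(-33468) + 3·8841 + 12 = 126939

126939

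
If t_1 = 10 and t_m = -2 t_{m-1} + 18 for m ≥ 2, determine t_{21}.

The fixed point is 18/(1 + 2) = 6, so t_m - 6 = -2(t_{m-1} - 6).
Hence t_m = 4·(-2)^{m-1} + 6.
t_{21} = 4·(-2)^{20} + 6 = 4·1048576 + 6 = 4194310.

4194310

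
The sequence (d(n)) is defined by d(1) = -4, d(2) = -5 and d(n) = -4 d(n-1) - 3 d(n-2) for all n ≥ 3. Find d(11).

265712

d(3) = -4*(-5) - 3*(-4) = 32
d(4) = -4*32 - 3*(-5) = -113
d(5) = -4*(-113) - 3*32 = 356
d(6) = -4*356 - 3*(-113) = -1085
d(7) = -4*(-1085) - 3*356 = 3272
d(8) = -4*3272 - 3*(-1085) = -9833
d(9) = -4*(-9833) - 3*3272 = 29516
d(10) = -4*29516 - 3*(-9833) = -88565
d(11) = -4*(-88565) - 3*29516 = 265712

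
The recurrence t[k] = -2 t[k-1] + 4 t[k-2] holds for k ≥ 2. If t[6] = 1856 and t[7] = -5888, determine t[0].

Rearranging, t[k-2] = (t[k] + 2 t[k-1]) / 4.
t[5] = (-5888 + 2·1856) / 4 = -2176/4 = -544
t[4] = (1856 + 2·(-544)) / 4 = 768/4 = 192
t[3] = (-544 + 2·192) / 4 = -160/4 = -40
t[2] = (192 + 2·(-40)) / 4 = 112/4 = 28
t[1] = (-40 + 2·28) / 4 = 16/4 = 4
t[0] = (28 + 2·4) / 4 = 36/4 = 9

9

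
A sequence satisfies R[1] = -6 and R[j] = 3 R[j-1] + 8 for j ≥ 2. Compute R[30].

The fixed point is 8/(1 - 3) = -4, so R[j] + 4 = 3(R[j-1] + 4).
Hence R[j] = -2·3^{j-1} - 4.
R[30] = -2·3^{29} - 4 = -2·68630377364883 - 4 = -137260754729770.

-137260754729770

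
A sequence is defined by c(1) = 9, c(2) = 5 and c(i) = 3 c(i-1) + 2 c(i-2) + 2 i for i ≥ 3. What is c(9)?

c(3) = 3(5) + 2(9) + 6 = 39
c(4) = 3(39) + 2(5) + 8 = 135
c(5) = 3(135) + 2(39) + 10 = 493
c(6) = 3(493) + 2(135) + 12 = 1761
c(7) = 3(1761) + 2(493) + 14 = 6283
c(8) = 3(6283) + 2(1761) + 16 = 22387
c(9) = 3(22387) + 2(6283) + 18 = 79745

79745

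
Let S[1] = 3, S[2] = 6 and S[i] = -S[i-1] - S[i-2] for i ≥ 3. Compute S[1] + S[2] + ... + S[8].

9

S[3] = -6 - 3 = -9
S[4] = -(-9) - 6 = 3
S[5] = -3 - (-9) = 6
S[6] = -6 - 3 = -9
S[7] = -(-9) - 6 = 3
S[8] = -3 - (-9) = 6
Sum = 3 + 6 + (-9) + 3 + 6 + (-9) + 3 + 6 = 9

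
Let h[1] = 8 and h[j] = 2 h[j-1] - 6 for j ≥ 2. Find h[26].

The fixed point is -6/(1 - 2) = 6, so h[j] - 6 = 2(h[j-1] - 6).
Hence h[j] = 2·2^{j-1} + 6.
h[26] = 2·2^{25} + 6 = 2·33554432 + 6 = 67108870.

67108870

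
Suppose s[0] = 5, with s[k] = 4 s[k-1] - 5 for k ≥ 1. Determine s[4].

855

s[1] = 4*5 - 5 = 15
s[2] = 4*15 - 5 = 55
s[3] = 4*55 - 5 = 215
s[4] = 4*215 - 5 = 855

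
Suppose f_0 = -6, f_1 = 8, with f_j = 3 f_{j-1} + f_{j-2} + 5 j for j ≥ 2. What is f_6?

4116

f_2 = 3·8 + (-6) + 10 = 28
f_3 = 3·28 + 8 + 15 = 107
f_4 = 3·107 + 28 + 20 = 369
f_5 = 3·369 + 107 + 25 = 1239
f_6 = 3·1239 + 369 + 30 = 4116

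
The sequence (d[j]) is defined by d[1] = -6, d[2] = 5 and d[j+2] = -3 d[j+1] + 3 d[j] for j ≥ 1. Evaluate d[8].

d[3] = -3*5 + 3*(-6) = -33
d[4] = -3*(-33) + 3*5 = 114
d[5] = -3*114 + 3*(-33) = -441
d[6] = -3*(-441) + 3*114 = 1665
d[7] = -3*1665 + 3*(-441) = -6318
d[8] = -3*(-6318) + 3*1665 = 23949

23949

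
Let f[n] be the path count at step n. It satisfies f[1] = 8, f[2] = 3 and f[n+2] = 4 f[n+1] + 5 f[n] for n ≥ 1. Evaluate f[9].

716152

f[3] = 4(3) + 5(8) = 52
f[4] = 4(52) + 5(3) = 223
f[5] = 4(223) + 5(52) = 1152
f[6] = 4(1152) + 5(223) = 5723
f[7] = 4(5723) + 5(1152) = 28652
f[8] = 4(28652) + 5(5723) = 143223
f[9] = 4(143223) + 5(28652) = 716152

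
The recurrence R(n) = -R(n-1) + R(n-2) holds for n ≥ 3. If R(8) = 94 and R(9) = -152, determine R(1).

-2

Rearranging, R(n-2) = R(n) + R(n-1).
R(7) = -152 + 94 = -58
R(6) = 94 + (-58) = 36
R(5) = -58 + 36 = -22
R(4) = 36 + (-22) = 14
R(3) = -22 + 14 = -8
R(2) = 14 + (-8) = 6
R(1) = -8 + 6 = -2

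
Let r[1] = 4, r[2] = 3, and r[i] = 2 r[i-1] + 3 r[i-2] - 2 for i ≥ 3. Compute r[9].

r[3] = 2(3) + 3(4) - 2 = 16
r[4] = 2(16) + 3(3) - 2 = 39
r[5] = 2(39) + 3(16) - 2 = 124
r[6] = 2(124) + 3(39) - 2 = 363
r[7] = 2(363) + 3(124) - 2 = 1096
r[8] = 2(1096) + 3(363) - 2 = 3279
r[9] = 2(3279) + 3(1096) - 2 = 9844

9844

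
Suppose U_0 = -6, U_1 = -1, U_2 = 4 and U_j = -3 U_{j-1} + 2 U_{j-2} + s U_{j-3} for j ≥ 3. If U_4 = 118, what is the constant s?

U_3 = -14 - 6s
U_4 = 50 + 17s
So 50 + 17s = 118, giving s = 4.

4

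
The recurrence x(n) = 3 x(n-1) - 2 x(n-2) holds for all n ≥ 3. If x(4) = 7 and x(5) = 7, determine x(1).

7

Rearranging, x(n-2) = (x(n) - 3 x(n-1)) / -2.
x(3) = (7 - 3(7)) / -2 = -14/-2 = 7
x(2) = (7 - 3(7)) / -2 = -14/-2 = 7
x(1) = (7 - 3(7)) / -2 = -14/-2 = 7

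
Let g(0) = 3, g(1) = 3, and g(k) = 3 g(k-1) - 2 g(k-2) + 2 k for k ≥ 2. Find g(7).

g(2) = 3·3 - 2·3 + 4 = 7
g(3) = 3·7 - 2·3 + 6 = 21
g(4) = 3·21 - 2·7 + 8 = 57
g(5) = 3·57 - 2·21 + 10 = 139
g(6) = 3·139 - 2·57 + 12 = 315
g(7) = 3·315 - 2·139 + 14 = 681

681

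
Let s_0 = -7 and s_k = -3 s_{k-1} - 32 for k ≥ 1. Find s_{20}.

The fixed point is -32/(1 + 3) = -8, so s_k + 8 = -3(s_{k-1} + 8).
Hence s_k = 1·(-3)^k - 8.
s_{20} = 1·(-3)^{20} - 8 = 1·3486784401 - 8 = 3486784393.

3486784393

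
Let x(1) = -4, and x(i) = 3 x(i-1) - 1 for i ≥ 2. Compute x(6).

-1093

x(2) = 3*(-4) - 1 = -13
x(3) = 3*(-13) - 1 = -40
x(4) = 3*(-40) - 1 = -121
x(5) = 3*(-121) - 1 = -364
x(6) = 3*(-364) - 1 = -1093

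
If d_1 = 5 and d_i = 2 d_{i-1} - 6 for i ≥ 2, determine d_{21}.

The fixed point is -6/(1 - 2) = 6, so d_i - 6 = 2(d_{i-1} - 6).
Hence d_i = -1·2^{i-1} + 6.
d_{21} = -1·2^{20} + 6 = -1·1048576 + 6 = -1048570.

-1048570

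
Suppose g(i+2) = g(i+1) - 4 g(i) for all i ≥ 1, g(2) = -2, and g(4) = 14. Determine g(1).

-2

Let g(1) = z.
g(3) = -2 - 4z
g(4) = 6 - 4z
So 6 - 4z = 14, giving z = -2.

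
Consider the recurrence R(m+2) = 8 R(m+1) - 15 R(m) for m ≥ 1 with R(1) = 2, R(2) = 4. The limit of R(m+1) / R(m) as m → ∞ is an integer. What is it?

5

The characteristic equation is r^2 - 8r + 15 = 0, which factors as (r - 5)(r - 3) = 0.
So the roots are 5 and 3. Since |5| > |3| and the coefficient of 5^m is non-zero, the ratio tends to 5.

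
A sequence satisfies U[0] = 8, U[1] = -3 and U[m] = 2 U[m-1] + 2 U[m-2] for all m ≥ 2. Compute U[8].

2560

U[2] = 2(-3) + 2(8) = 10
U[3] = 2(10) + 2(-3) = 14
U[4] = 2(14) + 2(10) = 48
U[5] = 2(48) + 2(14) = 124
U[6] = 2(124) + 2(48) = 344
U[7] = 2(344) + 2(124) = 936
U[8] = 2(936) + 2(344) = 2560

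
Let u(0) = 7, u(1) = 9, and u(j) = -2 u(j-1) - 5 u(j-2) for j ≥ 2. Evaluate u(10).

u(2) = -2·9 - 5·7 = -53
u(3) = -2·(-53) - 5·9 = 61
u(4) = -2·61 - 5·(-53) = 143
u(5) = -2·143 - 5·61 = -591
u(6) = -2·(-591) - 5·143 = 467
u(7) = -2·467 - 5·(-591) = 2021
u(8) = -2·2021 - 5·467 = -6377
u(9) = -2·(-6377) - 5·2021 = 2649
u(10) = -2·2649 - 5·(-6377) = 26587

26587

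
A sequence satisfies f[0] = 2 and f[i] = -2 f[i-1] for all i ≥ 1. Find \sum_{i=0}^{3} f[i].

f[1] = -2(2) = -4
f[2] = -2(-4) = 8
f[3] = -2(8) = -16
Sum = 2 + (-4) + 8 + (-16) = -10

-10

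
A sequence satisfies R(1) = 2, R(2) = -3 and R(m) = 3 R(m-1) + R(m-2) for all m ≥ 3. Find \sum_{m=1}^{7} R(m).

R(3) = 3(-3) + 2 = -7
R(4) = 3(-7) + (-3) = -24
R(5) = 3(-24) + (-7) = -79
R(6) = 3(-79) + (-24) = -261
R(7) = 3(-261) + (-79) = -862
Sum = 2 + (-3) + (-7) + (-24) + (-79) + (-261) + (-862) = -1234

-1234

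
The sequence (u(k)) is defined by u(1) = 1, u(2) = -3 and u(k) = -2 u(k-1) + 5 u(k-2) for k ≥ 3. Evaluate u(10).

u(3) = -2(-3) + 5(1) = 11
u(4) = -2(11) + 5(-3) = -37
u(5) = -2(-37) + 5(11) = 129
u(6) = -2(129) + 5(-37) = -443
u(7) = -2(-443) + 5(129) = 1531
u(8) = -2(1531) + 5(-443) = -5277
u(9) = -2(-5277) + 5(1531) = 18209
u(10) = -2(18209) + 5(-5277) = -62803

-62803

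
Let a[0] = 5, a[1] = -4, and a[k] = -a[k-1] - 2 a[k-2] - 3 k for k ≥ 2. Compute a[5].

-38

a[2] = -(-4) - 2·5 - 6 = -12
a[3] = -(-12) - 2·(-4) - 9 = 11
a[4] = -11 - 2·(-12) - 12 = 1
a[5] = -1 - 2·11 - 15 = -38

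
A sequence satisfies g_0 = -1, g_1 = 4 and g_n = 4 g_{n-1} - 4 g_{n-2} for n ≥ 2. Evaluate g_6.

1088

g_2 = 4*4 - 4*(-1) = 20
g_3 = 4*20 - 4*4 = 64
g_4 = 4*64 - 4*20 = 176
g_5 = 4*176 - 4*64 = 448
g_6 = 4*448 - 4*176 = 1088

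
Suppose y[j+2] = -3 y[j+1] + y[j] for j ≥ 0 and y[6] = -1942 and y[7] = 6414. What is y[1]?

6

Rearranging, y[j-2] = y[j] + 3 y[j-1].
y[5] = 6414 + 3·(-1942) = 588
y[4] = -1942 + 3·588 = -178
y[3] = 588 + 3·(-178) = 54
y[2] = -178 + 3·54 = -16
y[1] = 54 + 3·(-16) = 6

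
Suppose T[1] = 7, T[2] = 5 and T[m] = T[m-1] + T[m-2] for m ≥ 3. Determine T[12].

T[3] = 5 + 7 = 12
T[4] = 12 + 5 = 17
T[5] = 17 + 12 = 29
T[6] = 29 + 17 = 46
T[7] = 46 + 29 = 75
T[8] = 75 + 46 = 121
T[9] = 121 + 75 = 196
T[10] = 196 + 121 = 317
T[11] = 317 + 196 = 513
T[12] = 513 + 317 = 830

830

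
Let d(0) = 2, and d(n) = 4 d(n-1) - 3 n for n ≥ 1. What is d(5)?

689

d(1) = 4*2 - 3 = 5
d(2) = 4*5 - 6 = 14
d(3) = 4*14 - 9 = 47
d(4) = 4*47 - 12 = 176
d(5) = 4*176 - 15 = 689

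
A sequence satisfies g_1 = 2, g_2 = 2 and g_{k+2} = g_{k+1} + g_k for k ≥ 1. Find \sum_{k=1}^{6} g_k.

40

g_3 = 2 + 2 = 4
g_4 = 4 + 2 = 6
g_5 = 6 + 4 = 10
g_6 = 10 + 6 = 16
Sum = 2 + 2 + 4 + 6 + 10 + 16 = 40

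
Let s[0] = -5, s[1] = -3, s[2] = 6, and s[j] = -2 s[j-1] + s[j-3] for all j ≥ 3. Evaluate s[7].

s[3] = -2·6 + (-5) = -17
s[4] = -2·(-17) + (-3) = 31
s[5] = -2·31 + 6 = -56
s[6] = -2·(-56) + (-17) = 95
s[7] = -2·95 + 31 = -159

-159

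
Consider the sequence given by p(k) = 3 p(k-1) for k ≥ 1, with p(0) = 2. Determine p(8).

p(1) = 3(2) = 6
p(2) = 3(6) = 18
p(3) = 3(18) = 54
p(4) = 3(54) = 162
p(5) = 3(162) = 486
p(6) = 3(486) = 1458
p(7) = 3(1458) = 4374
p(8) = 3(4374) = 13122

13122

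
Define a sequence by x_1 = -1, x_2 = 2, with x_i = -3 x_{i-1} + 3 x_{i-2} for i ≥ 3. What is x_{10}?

98577

x_3 = -3*2 + 3*(-1) = -9
x_4 = -3*(-9) + 3*2 = 33
x_5 = -3*33 + 3*(-9) = -126
x_6 = -3*(-126) + 3*33 = 477
x_7 = -3*477 + 3*(-126) = -1809
x_8 = -3*(-1809) + 3*477 = 6858
x_9 = -3*6858 + 3*(-1809) = -26001
x_{10} = -3*(-26001) + 3*6858 = 98577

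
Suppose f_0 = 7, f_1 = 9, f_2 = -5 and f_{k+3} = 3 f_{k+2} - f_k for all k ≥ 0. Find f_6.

f_3 = 3(-5) - 7 = -22
f_4 = 3(-22) - 9 = -75
f_5 = 3(-75) - (-5) = -220
f_6 = 3(-220) - (-22) = -638

-638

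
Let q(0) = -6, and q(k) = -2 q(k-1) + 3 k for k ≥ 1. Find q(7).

q(1) = -2(-6) + 3 = 15
q(2) = -2(15) + 6 = -24
q(3) = -2(-24) + 9 = 57
q(4) = -2(57) + 12 = -102
q(5) = -2(-102) + 15 = 219
q(6) = -2(219) + 18 = -420
q(7) = -2(-420) + 21 = 861

861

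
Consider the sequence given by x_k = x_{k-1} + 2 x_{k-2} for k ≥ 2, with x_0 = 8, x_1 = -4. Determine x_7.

x_2 = (-4) + 2*8 = 12
x_3 = 12 + 2*(-4) = 4
x_4 = 4 + 2*12 = 28
x_5 = 28 + 2*4 = 36
x_6 = 36 + 2*28 = 92
x_7 = 92 + 2*36 = 164

164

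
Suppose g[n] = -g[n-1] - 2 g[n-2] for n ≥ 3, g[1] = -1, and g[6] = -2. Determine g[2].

Let g[2] = x.
g[3] = 2 - x
g[4] = -2 - x
g[5] = -2 + 3x
g[6] = 6 - x
So 6 - x = -2, giving x = 8.

8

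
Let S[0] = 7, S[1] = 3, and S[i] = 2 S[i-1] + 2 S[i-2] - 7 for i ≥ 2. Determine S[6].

S[2] = 2*3 + 2*7 - 7 = 13
S[3] = 2*13 + 2*3 - 7 = 25
S[4] = 2*25 + 2*13 - 7 = 69
S[5] = 2*69 + 2*25 - 7 = 181
S[6] = 2*181 + 2*69 - 7 = 493

493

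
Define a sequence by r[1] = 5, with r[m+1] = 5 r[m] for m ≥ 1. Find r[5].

3125

r[2] = 5(5) = 25
r[3] = 5(25) = 125
r[4] = 5(125) = 625
r[5] = 5(625) = 3125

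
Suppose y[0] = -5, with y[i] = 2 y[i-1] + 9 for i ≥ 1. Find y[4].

y[1] = 2(-5) + 9 = -1
y[2] = 2(-1) + 9 = 7
y[3] = 2(7) + 9 = 23
y[4] = 2(23) + 9 = 55

55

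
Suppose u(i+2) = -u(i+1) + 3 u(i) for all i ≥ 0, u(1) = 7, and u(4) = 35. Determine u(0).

7

Let u(0) = x.
u(2) = -7 + 3x
u(3) = 28 - 3x
u(4) = -49 + 12x
So -49 + 12x = 35, giving x = 7.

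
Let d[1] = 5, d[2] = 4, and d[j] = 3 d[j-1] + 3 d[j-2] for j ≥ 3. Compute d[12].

4038903

d[3] = 3*4 + 3*5 = 27
d[4] = 3*27 + 3*4 = 93
d[5] = 3*93 + 3*27 = 360
d[6] = 3*360 + 3*93 = 1359
d[7] = 3*1359 + 3*360 = 5157
d[8] = 3*5157 + 3*1359 = 19548
d[9] = 3*19548 + 3*5157 = 74115
d[10] = 3*74115 + 3*19548 = 280989
d[11] = 3*280989 + 3*74115 = 1065312
d[12] = 3*1065312 + 3*280989 = 4038903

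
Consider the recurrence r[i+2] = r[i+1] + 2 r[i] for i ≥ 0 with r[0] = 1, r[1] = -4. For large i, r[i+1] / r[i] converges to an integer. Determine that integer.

2

The characteristic equation is r^2 - r - 2 = 0, which factors as (r - 2)(r + 1) = 0.
So the roots are 2 and -1. Since |2| > |-1| and the coefficient of 2^i is non-zero, the ratio tends to 2.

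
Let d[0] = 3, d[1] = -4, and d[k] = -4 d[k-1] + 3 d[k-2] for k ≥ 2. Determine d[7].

d[2] = -4*(-4) + 3*3 = 25
d[3] = -4*25 + 3*(-4) = -112
d[4] = -4*(-112) + 3*25 = 523
d[5] = -4*523 + 3*(-112) = -2428
d[6] = -4*(-2428) + 3*523 = 11281
d[7] = -4*11281 + 3*(-2428) = -52408

-52408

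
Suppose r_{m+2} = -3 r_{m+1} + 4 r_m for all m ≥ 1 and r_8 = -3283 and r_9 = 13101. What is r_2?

-7

Rearranging, r_{m-2} = (r_m + 3 r_{m-1}) / 4.
r_7 = (13101 + 3(-3283)) / 4 = 3252/4 = 813
r_6 = (-3283 + 3(813)) / 4 = -844/4 = -211
r_5 = (813 + 3(-211)) / 4 = 180/4 = 45
r_4 = (-211 + 3(45)) / 4 = -76/4 = -19
r_3 = (45 + 3(-19)) / 4 = -12/4 = -3
r_2 = (-19 + 3(-3)) / 4 = -28/4 = -7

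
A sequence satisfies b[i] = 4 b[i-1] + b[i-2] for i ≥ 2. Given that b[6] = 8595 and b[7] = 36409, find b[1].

Rearranging, b[i-2] = b[i] - 4 b[i-1].
b[5] = 36409 - 4(8595) = 2029
b[4] = 8595 - 4(2029) = 479
b[3] = 2029 - 4(479) = 113
b[2] = 479 - 4(113) = 27
b[1] = 113 - 4(27) = 5

5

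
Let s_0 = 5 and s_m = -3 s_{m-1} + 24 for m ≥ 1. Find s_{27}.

The fixed point is 24/(1 + 3) = 6, so s_m - 6 = -3(s_{m-1} - 6).
Hence s_m = -1·(-3)^m + 6.
s_{27} = -1·(-3)^{27} + 6 = -1·-7625597484987 + 6 = 7625597484993.

7625597484993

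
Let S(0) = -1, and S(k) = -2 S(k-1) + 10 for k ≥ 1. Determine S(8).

-1106

S(1) = -2·(-1) + 10 = 12
S(2) = -2·12 + 10 = -14
S(3) = -2·(-14) + 10 = 38
S(4) = -2·38 + 10 = -66
S(5) = -2·(-66) + 10 = 142
S(6) = -2·142 + 10 = -274
S(7) = -2·(-274) + 10 = 558
S(8) = -2·558 + 10 = -1106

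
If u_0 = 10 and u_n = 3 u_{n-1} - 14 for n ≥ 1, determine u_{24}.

The fixed point is -14/(1 - 3) = 7, so u_n - 7 = 3(u_{n-1} - 7).
Hence u_n = 3·3^n + 7.
u_{24} = 3·3^{24} + 7 = 3·282429536481 + 7 = 847288609450.

847288609450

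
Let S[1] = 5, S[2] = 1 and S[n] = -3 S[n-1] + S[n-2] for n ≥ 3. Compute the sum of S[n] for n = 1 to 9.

1556

S[3] = -3(1) + 5 = 2
S[4] = -3(2) + 1 = -5
S[5] = -3(-5) + 2 = 17
S[6] = -3(17) + (-5) = -56
S[7] = -3(-56) + 17 = 185
S[8] = -3(185) + (-56) = -611
S[9] = -3(-611) + 185 = 2018
Sum = 5 + 1 + 2 + (-5) + 17 + (-56) + 185 + (-611) + 2018 = 1556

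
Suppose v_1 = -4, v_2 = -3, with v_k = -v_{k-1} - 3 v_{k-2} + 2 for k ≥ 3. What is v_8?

-255

v_3 = -(-3) - 3*(-4) + 2 = 17
v_4 = -17 - 3*(-3) + 2 = -6
v_5 = -(-6) - 3*17 + 2 = -43
v_6 = -(-43) - 3*(-6) + 2 = 63
v_7 = -63 - 3*(-43) + 2 = 68
v_8 = -68 - 3*63 + 2 = -255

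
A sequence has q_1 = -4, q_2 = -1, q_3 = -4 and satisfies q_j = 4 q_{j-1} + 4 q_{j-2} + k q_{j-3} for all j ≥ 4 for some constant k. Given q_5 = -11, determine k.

q_4 = -20 - 4k
q_5 = -96 - 17k
So -96 - 17k = -11, giving k = -5.

-5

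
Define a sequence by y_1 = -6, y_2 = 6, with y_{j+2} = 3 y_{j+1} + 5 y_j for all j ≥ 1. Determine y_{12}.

y_3 = 3(6) + 5(-6) = -12
y_4 = 3(-12) + 5(6) = -6
y_5 = 3(-6) + 5(-12) = -78
y_6 = 3(-78) + 5(-6) = -264
y_7 = 3(-264) + 5(-78) = -1182
y_8 = 3(-1182) + 5(-264) = -4866
y_9 = 3(-4866) + 5(-1182) = -20508
y_{10} = 3(-20508) + 5(-4866) = -85854
y_{11} = 3(-85854) + 5(-20508) = -360102
y_{12} = 3(-360102) + 5(-85854) = -1509576

-1509576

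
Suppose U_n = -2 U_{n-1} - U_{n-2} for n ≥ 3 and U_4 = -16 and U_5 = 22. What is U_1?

-2

Rearranging, U_{n-2} = -(U_n + 2 U_{n-1}).
U_3 = -(22 + 2(-16)) = 10
U_2 = -(-16 + 2(10)) = -4
U_1 = -(10 + 2(-4)) = -2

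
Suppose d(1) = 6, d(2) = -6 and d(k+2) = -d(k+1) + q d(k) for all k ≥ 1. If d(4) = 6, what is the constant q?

d(3) = 6 + 6q
d(4) = -6 - 12q
So -6 - 12q = 6, giving q = -1.

-1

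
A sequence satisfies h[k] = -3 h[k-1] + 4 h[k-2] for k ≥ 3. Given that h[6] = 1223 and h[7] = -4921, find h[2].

-1

Rearranging, h[k-2] = (h[k] + 3 h[k-1]) / 4.
h[5] = (-4921 + 3·1223) / 4 = -1252/4 = -313
h[4] = (1223 + 3·(-313)) / 4 = 284/4 = 71
h[3] = (-313 + 3·71) / 4 = -100/4 = -25
h[2] = (71 + 3·(-25)) / 4 = -4/4 = -1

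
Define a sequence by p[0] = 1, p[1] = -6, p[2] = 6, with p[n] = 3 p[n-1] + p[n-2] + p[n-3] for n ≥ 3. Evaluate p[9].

17798

p[3] = 3(6) + (-6) + 1 = 13
p[4] = 3(13) + 6 + (-6) = 39
p[5] = 3(39) + 13 + 6 = 136
p[6] = 3(136) + 39 + 13 = 460
p[7] = 3(460) + 136 + 39 = 1555
p[8] = 3(1555) + 460 + 136 = 5261
p[9] = 3(5261) + 1555 + 460 = 17798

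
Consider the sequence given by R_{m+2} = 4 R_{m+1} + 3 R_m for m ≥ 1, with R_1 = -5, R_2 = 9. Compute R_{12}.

R_3 = 4*9 + 3*(-5) = 21
R_4 = 4*21 + 3*9 = 111
R_5 = 4*111 + 3*21 = 507
R_6 = 4*507 + 3*111 = 2361
R_7 = 4*2361 + 3*507 = 10965
R_8 = 4*10965 + 3*2361 = 50943
R_9 = 4*50943 + 3*10965 = 236667
R_{10} = 4*236667 + 3*50943 = 1099497
R_{11} = 4*1099497 + 3*236667 = 5107989
R_{12} = 4*5107989 + 3*1099497 = 23730447

23730447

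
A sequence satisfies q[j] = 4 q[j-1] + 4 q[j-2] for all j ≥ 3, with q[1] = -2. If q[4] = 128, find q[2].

Let q[2] = x.
q[3] = -8 + 4x
q[4] = -32 + 20x
So -32 + 20x = 128, giving x = 8.

8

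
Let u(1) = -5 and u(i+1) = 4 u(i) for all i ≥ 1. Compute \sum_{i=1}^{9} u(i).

-436905

u(2) = 4*(-5) = -20
u(3) = 4*(-20) = -80
u(4) = 4*(-80) = -320
u(5) = 4*(-320) = -1280
u(6) = 4*(-1280) = -5120
u(7) = 4*(-5120) = -20480
u(8) = 4*(-20480) = -81920
u(9) = 4*(-81920) = -327680
Sum = (-5) + (-20) + (-80) + (-320) + (-1280) + (-5120) + (-20480) + (-81920) + (-327680) = -436905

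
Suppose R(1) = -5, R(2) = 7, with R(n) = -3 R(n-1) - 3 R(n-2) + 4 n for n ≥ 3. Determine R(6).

R(3) = -3·7 - 3·(-5) + 12 = 6
R(4) = -3·6 - 3·7 + 16 = -23
R(5) = -3·(-23) - 3·6 + 20 = 71
R(6) = -3·71 - 3·(-23) + 24 = -120

-120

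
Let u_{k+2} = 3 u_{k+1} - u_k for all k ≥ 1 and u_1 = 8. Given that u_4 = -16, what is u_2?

1

Let u_2 = w.
u_3 = -8 + 3w
u_4 = -24 + 8w
So -24 + 8w = -16, giving w = 1.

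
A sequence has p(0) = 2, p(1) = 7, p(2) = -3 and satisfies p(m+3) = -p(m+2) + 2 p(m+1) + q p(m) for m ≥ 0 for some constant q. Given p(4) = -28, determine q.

-1

p(3) = 17 + 2q
p(4) = -23 + 5q
So -23 + 5q = -28, giving q = -1.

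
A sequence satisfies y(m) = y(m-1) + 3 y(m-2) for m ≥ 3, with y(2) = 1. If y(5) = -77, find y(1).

Let y(1) = w.
y(3) = 1 + 3w
y(4) = 4 + 3w
y(5) = 7 + 12w
So 7 + 12w = -77, giving w = -7.

-7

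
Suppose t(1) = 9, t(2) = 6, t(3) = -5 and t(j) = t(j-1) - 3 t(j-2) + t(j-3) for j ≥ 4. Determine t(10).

258

t(4) = (-5) - 3(6) + 9 = -14
t(5) = (-14) - 3(-5) + 6 = 7
t(6) = 7 - 3(-14) + (-5) = 44
t(7) = 44 - 3(7) + (-14) = 9
t(8) = 9 - 3(44) + 7 = -116
t(9) = (-116) - 3(9) + 44 = -99
t(10) = (-99) - 3(-116) + 9 = 258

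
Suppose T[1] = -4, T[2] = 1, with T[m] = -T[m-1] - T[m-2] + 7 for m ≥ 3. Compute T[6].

10

T[3] = -1 - (-4) + 7 = 10
T[4] = -10 - 1 + 7 = -4
T[5] = -(-4) - 10 + 7 = 1
T[6] = -1 - (-4) + 7 = 10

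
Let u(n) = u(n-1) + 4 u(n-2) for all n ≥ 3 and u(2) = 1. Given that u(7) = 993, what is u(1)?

Let u(1) = z.
u(3) = 1 + 4z
u(4) = 5 + 4z
u(5) = 9 + 20z
u(6) = 29 + 36z
u(7) = 65 + 116z
So 65 + 116z = 993, giving z = 8.

8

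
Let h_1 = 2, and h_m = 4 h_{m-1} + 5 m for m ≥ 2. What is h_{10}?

h_2 = 4·2 + 10 = 18
h_3 = 4·18 + 15 = 87
h_4 = 4·87 + 20 = 368
h_5 = 4·368 + 25 = 1497
h_6 = 4·1497 + 30 = 6018
h_7 = 4·6018 + 35 = 24107
h_8 = 4·24107 + 40 = 96468
h_9 = 4·96468 + 45 = 385917
h_{10} = 4·385917 + 50 = 1543718

1543718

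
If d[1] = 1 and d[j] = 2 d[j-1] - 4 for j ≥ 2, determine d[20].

-1572860

The fixed point is -4/(1 - 2) = 4, so d[j] - 4 = 2(d[j-1] - 4).
Hence d[j] = -3·2^{j-1} + 4.
d[20] = -3·2^{19} + 4 = -3·524288 + 4 = -1572860.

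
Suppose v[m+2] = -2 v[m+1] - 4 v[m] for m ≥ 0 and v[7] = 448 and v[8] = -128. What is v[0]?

Rearranging, v[m-2] = (v[m] + 2 v[m-1]) / -4.
v[6] = (-128 + 2(448)) / -4 = 768/-4 = -192
v[5] = (448 + 2(-192)) / -4 = 64/-4 = -16
v[4] = (-192 + 2(-16)) / -4 = -224/-4 = 56
v[3] = (-16 + 2(56)) / -4 = 96/-4 = -24
v[2] = (56 + 2(-24)) / -4 = 8/-4 = -2
v[1] = (-24 + 2(-2)) / -4 = -28/-4 = 7
v[0] = (-2 + 2(7)) / -4 = 12/-4 = -3

-3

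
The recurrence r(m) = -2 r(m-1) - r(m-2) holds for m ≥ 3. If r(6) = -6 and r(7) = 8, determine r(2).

2

Rearranging, r(m-2) = -(r(m) + 2 r(m-1)).
r(5) = -(8 + 2(-6)) = 4
r(4) = -(-6 + 2(4)) = -2
r(3) = -(4 + 2(-2)) = 0
r(2) = -(-2 + 2(0)) = 2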